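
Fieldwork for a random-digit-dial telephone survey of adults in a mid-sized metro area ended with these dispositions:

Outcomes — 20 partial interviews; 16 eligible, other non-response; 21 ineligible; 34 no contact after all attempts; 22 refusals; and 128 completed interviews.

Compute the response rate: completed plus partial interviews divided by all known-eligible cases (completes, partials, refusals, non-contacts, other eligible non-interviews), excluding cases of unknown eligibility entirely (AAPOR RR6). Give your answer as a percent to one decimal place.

67.3%

Top = 128 + 20 = 148
Base = 128 + 20 + 22 + 34 + 16 = 220
RR6 = 148 / 220 = 0.6727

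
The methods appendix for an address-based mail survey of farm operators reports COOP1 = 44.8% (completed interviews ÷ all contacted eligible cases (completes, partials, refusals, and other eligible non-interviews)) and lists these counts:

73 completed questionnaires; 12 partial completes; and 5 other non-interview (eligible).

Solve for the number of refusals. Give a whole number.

73

COOP1 = 73 / D = 0.448
D = 73 / 0.448 = 162.9
Remaining denominator categories sum to 90
refusals = 162.9 − 90 ≈ 73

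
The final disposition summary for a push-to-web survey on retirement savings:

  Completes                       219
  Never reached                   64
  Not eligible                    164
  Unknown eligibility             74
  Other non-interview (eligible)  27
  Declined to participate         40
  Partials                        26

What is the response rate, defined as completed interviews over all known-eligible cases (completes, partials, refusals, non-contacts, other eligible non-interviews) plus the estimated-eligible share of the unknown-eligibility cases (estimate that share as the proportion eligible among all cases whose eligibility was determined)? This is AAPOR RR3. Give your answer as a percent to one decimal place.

Top: 219
Eligible (known): 219 + 26 + 40 + 64 + 27 = 376
e = 376 / (376 + 164) = 376 / 540 = 0.6963
Estimated eligible among unknowns: 0.6963 × 74 = 51.53
Denom: 376 + 51.53 = 427.53
RR3 = 219 / 427.53 = 0.5122

51.2%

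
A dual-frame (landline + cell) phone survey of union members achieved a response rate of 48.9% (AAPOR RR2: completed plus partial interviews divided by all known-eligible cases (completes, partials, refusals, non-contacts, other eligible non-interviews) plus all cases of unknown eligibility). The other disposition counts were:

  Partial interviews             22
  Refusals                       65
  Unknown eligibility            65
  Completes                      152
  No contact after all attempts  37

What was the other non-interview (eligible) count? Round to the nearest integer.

15

Num = 152 + 22 = 174
RR2 = 174 / D = 0.489
D = 174 / 0.489 = 355.8
Remaining denominator categories sum to 341
other non-interview (eligible) = 355.8 − 341 ≈ 15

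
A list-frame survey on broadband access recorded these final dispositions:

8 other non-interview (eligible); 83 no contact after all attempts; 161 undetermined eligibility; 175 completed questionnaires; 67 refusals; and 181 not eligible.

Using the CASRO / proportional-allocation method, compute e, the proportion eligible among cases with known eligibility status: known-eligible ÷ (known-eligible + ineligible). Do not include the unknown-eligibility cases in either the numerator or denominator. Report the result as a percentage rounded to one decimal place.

64.8%

Determined eligible → 175 + 67 + 83 + 8 = 333
e = 333 / (333 + 181) = 333 / 514 = 0.6479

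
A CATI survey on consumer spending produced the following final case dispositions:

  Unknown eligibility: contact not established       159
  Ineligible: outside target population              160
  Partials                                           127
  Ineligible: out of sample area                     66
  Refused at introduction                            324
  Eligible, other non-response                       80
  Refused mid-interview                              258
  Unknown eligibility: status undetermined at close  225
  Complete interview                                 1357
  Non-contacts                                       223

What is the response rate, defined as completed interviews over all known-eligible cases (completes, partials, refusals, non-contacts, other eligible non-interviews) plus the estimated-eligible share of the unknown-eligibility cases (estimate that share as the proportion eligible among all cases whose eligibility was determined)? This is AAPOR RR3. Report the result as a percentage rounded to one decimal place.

Refusal or break-off = 324 + 258 = 582
Unknown eligibility = 159 + 225 = 384
Not eligible = 160 + 66 = 226
Numerator → 1357
Eligible (known) → 1357 + 127 + 582 + 223 + 80 = 2369
e = 2369 / (2369 + 226) = 2369 / 2595 = 0.9129
Estimated eligible among unknowns → 0.9129 × 384 = 350.55
Base → 2369 + 350.55 = 2719.55
RR3 = 1357 / 2719.55 = 0.4990

49.9%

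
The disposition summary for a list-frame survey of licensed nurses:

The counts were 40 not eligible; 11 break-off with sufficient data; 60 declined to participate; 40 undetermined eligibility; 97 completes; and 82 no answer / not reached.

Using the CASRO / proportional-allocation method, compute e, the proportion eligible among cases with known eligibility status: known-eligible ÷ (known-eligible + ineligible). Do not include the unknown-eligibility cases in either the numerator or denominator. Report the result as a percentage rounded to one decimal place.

86.2%

Known eligible = 97 + 11 + 60 + 82 = 250
e = 250 / (250 + 40) = 250 / 290 = 0.8621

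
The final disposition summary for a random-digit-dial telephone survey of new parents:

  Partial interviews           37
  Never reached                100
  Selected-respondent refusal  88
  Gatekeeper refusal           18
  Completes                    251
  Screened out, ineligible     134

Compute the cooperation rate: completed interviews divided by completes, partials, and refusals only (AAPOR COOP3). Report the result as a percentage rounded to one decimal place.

63.7%

Declined to participate = 18 + 88 = 106
Numerator = 251
Base = 251 + 37 + 106 = 394
COOP3 = 251 / 394 = 0.6371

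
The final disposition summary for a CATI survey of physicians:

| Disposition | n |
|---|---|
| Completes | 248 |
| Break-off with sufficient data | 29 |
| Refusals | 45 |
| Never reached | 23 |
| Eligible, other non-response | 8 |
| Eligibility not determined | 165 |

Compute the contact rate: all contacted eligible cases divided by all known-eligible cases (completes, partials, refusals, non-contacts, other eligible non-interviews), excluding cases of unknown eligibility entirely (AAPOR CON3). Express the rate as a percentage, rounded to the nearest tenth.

Top: 248 + 29 + 45 + 8 = 330
Denom: 248 + 29 + 45 + 23 + 8 = 353
CON3 = 330 / 353 = 0.9348

93.5%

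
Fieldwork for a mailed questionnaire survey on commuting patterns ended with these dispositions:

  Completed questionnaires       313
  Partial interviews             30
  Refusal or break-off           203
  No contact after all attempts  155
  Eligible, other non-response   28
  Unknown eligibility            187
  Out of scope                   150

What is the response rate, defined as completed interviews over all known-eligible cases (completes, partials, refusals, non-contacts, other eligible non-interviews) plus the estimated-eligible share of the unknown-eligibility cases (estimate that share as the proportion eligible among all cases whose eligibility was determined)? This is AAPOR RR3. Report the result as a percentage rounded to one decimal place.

Num = 313
Eligible (known) = 313 + 30 + 203 + 155 + 28 = 729
e = 729 / (729 + 150) = 729 / 879 = 0.8294
Estimated eligible among unknowns = 0.8294 × 187 = 155.10
Base = 729 + 155.10 = 884.10
RR3 = 313 / 884.10 = 0.3540

35.4%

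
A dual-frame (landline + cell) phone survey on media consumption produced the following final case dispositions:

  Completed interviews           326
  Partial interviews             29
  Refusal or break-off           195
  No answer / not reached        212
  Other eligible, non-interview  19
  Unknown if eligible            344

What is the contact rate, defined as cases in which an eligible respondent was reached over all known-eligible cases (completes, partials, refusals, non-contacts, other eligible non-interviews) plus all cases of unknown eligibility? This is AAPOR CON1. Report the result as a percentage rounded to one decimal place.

50.6%

Top = 326 + 29 + 195 + 19 = 569
Denom = 326 + 29 + 195 + 212 + 19 + 344 = 1125
CON1 = 569 / 1125 = 0.5058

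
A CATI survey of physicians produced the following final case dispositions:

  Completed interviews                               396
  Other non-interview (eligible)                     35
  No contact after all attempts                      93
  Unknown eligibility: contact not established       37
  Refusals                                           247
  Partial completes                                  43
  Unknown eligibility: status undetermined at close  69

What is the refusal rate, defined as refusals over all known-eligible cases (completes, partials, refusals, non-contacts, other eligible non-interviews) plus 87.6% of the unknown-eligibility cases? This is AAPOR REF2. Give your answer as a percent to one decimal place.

27.2%

Unknown if eligible = 37 + 69 = 106
Num = 247
Determined eligible = 396 + 43 + 247 + 93 + 35 = 814
Estimated eligible among unknowns = 0.8760 × 106 = 92.86
Denom = 814 + 92.86 = 906.86
REF2 = 247 / 906.86 = 0.2724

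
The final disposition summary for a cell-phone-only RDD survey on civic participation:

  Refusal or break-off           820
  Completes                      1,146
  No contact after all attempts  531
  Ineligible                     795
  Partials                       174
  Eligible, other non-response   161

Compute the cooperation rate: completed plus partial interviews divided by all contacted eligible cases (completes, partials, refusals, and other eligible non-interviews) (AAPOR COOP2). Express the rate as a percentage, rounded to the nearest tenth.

57.4%

Num → 1146 + 174 = 1320
Base → 1146 + 174 + 820 + 161 = 2301
COOP2 = 1320 / 2301 = 0.5737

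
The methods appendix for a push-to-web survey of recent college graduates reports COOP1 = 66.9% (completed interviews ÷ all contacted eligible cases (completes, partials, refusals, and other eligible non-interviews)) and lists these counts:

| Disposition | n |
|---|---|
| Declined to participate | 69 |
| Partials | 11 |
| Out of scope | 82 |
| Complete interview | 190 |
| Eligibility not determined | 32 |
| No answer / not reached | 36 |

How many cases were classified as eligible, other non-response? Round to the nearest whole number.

14

COOP1 = 190 / D = 0.669
D = 190 / 0.669 = 284.0
Remaining denominator categories sum to 270
eligible, other non-response = 284.0 − 270 ≈ 14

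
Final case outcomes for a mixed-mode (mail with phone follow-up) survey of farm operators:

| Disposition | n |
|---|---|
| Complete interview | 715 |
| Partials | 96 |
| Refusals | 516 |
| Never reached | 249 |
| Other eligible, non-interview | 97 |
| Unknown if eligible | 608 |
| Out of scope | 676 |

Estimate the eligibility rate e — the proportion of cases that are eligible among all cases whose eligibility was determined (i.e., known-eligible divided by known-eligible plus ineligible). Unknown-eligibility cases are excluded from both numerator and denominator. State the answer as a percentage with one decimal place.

Known eligible → 715 + 96 + 516 + 249 + 97 = 1673
e = 1673 / (1673 + 676) = 1673 / 2349 = 0.7122

71.2%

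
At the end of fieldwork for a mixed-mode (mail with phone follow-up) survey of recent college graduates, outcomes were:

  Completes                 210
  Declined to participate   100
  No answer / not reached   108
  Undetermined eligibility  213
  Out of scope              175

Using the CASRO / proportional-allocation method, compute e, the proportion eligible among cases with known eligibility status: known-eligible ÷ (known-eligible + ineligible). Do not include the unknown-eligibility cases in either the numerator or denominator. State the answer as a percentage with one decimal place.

Known eligible: 210 + 100 + 108 = 418
e = 418 / (418 + 175) = 418 / 593 = 0.7049

70.5%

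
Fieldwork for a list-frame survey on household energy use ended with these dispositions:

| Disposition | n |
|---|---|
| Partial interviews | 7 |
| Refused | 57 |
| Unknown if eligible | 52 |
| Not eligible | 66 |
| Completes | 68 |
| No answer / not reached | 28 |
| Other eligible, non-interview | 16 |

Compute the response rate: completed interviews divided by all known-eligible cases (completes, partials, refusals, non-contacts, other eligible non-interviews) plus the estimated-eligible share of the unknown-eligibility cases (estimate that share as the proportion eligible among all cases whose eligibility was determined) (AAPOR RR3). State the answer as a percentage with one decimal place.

31.8%

Top: 68
Determined eligible: 68 + 7 + 57 + 28 + 16 = 176
e = 176 / (176 + 66) = 176 / 242 = 0.7273
Eligible share of unknowns: 0.7273 × 52 = 37.82
Denominator: 176 + 37.82 = 213.82
RR3 = 68 / 213.82 = 0.3180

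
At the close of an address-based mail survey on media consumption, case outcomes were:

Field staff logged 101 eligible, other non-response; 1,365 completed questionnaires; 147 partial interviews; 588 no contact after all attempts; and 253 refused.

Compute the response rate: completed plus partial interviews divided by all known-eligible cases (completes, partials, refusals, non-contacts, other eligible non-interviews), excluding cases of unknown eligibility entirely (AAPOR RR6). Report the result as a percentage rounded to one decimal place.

Num = 1365 + 147 = 1512
Denominator = 1365 + 147 + 253 + 588 + 101 = 2454
RR6 = 1512 / 2454 = 0.6161

61.6%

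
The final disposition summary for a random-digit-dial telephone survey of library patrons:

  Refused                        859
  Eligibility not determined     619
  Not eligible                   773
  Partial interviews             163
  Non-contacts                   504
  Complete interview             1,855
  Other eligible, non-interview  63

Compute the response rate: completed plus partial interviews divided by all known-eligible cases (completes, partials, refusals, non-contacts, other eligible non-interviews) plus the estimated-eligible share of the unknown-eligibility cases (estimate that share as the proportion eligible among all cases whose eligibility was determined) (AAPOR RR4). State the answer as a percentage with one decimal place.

Top: 1855 + 163 = 2018
Eligible (known): 1855 + 163 + 859 + 504 + 63 = 3444
e = 3444 / (3444 + 773) = 3444 / 4217 = 0.8167
e × U: 0.8167 × 619 = 505.54
Denom: 3444 + 505.54 = 3949.54
RR4 = 2018 / 3949.54 = 0.5109

51.1%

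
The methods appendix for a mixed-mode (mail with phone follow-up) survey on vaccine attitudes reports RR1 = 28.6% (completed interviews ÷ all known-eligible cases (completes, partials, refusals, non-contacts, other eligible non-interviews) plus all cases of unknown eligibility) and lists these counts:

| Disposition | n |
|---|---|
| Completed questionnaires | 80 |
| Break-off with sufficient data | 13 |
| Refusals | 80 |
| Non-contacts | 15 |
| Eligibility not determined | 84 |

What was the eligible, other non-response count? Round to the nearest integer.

RR1 = 80 / D = 0.286
D = 80 / 0.286 = 279.7
Rest of base = 272
eligible, other non-response = 279.7 − 272 ≈ 8

8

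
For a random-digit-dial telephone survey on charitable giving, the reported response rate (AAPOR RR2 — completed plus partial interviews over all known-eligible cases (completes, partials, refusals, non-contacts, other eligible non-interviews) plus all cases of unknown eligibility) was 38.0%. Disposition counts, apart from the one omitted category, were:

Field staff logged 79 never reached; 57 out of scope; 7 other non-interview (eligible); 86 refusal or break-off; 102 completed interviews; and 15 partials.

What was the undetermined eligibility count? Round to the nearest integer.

19

Num = 102 + 15 = 117
RR2 = 117 / D = 0.380
D = 117 / 0.380 = 307.9
Other denominator terms total 289
undetermined eligibility = 307.9 − 289 ≈ 19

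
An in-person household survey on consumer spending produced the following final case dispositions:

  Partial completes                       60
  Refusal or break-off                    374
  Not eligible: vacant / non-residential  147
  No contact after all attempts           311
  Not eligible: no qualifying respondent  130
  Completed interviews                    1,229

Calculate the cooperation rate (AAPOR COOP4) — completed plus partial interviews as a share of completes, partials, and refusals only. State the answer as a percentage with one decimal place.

Screened out, ineligible = 130 + 147 = 277
Top = 1229 + 60 = 1289
Base = 1229 + 60 + 374 = 1663
COOP4 = 1289 / 1663 = 0.7751

77.5%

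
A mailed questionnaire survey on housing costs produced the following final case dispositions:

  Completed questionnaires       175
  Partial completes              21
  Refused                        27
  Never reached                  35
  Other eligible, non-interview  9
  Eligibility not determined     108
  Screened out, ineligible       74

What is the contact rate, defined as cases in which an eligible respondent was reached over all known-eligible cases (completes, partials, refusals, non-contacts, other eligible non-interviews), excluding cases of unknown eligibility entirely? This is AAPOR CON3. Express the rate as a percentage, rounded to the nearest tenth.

Num = 175 + 21 + 27 + 9 = 232
Base = 175 + 21 + 27 + 35 + 9 = 267
CON3 = 232 / 267 = 0.8689

86.9%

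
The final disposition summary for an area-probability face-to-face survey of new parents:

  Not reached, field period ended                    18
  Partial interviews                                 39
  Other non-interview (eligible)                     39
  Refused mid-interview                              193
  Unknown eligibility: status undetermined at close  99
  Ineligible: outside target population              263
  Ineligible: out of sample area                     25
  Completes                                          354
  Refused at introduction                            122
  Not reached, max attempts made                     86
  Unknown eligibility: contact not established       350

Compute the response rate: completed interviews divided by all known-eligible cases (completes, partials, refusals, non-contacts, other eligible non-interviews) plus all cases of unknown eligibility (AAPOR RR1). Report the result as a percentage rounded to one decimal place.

Refusal or break-off = 122 + 193 = 315
Non-contacts = 18 + 86 = 104
Eligibility not determined = 350 + 99 = 449
Out of scope = 263 + 25 = 288
Numerator: 354
Denom: 354 + 39 + 315 + 104 + 39 + 449 = 1300
RR1 = 354 / 1300 = 0.2723

27.2%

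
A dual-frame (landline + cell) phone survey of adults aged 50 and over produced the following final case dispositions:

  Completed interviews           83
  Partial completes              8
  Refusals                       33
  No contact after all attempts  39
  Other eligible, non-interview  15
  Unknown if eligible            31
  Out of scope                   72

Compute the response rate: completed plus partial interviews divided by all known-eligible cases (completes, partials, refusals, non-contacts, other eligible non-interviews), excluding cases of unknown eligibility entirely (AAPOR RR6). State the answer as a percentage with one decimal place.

Num → 83 + 8 = 91
Base → 83 + 8 + 33 + 39 + 15 = 178
RR6 = 91 / 178 = 0.5112

51.1%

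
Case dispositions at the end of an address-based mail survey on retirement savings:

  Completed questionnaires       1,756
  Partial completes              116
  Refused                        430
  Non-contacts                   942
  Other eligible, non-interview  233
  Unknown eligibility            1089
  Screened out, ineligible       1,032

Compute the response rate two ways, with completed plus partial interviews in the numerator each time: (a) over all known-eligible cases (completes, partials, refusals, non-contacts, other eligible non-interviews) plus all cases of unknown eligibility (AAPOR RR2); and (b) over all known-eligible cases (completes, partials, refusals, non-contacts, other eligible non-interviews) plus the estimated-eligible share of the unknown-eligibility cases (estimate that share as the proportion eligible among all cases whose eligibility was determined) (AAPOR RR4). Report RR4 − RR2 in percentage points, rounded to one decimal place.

2.4

Numerator: 1756 + 116 = 1872
Denominator: 1756 + 116 + 430 + 942 + 233 + 1089 = 4566
RR2 = 1872 / 4566 = 0.4100
Eligible (known): 1756 + 116 + 430 + 942 + 233 = 3477
e = 3477 / (3477 + 1032) = 3477 / 4509 = 0.7711
Eligible share of unknowns: 0.7711 × 1089 = 839.73
Denominator: 3477 + 839.73 = 4316.73
RR4 = 1872 / 4316.73 = 0.4337
Difference = 43.37 − 41.00 = 2.37 percentage points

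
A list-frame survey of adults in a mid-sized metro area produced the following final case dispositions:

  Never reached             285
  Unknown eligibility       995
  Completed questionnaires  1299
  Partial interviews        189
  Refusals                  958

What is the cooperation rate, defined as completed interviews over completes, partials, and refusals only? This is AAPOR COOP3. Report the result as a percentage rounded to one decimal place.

Top = 1299
Denominator = 1299 + 189 + 958 = 2446
COOP3 = 1299 / 2446 = 0.5311

53.1%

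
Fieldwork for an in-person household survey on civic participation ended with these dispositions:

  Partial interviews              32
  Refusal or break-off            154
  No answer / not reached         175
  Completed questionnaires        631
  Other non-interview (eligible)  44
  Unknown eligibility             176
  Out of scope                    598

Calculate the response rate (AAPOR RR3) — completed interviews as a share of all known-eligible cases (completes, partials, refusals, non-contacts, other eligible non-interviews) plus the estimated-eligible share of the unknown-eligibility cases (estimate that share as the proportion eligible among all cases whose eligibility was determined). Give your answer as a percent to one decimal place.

55.0%

Top → 631
Determined eligible → 631 + 32 + 154 + 175 + 44 = 1036
e = 1036 / (1036 + 598) = 1036 / 1634 = 0.6340
Eligible share of unknowns → 0.6340 × 176 = 111.58
Denominator → 1036 + 111.58 = 1147.58
RR3 = 631 / 1147.58 = 0.5499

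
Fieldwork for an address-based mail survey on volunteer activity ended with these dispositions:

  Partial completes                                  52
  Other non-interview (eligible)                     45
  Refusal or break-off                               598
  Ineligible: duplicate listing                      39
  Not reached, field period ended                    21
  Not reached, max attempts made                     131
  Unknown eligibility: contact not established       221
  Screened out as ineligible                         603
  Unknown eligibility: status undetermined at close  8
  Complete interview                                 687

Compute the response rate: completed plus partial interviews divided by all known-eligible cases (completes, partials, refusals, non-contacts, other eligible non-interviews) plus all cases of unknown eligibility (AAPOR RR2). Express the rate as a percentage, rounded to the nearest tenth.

41.9%

Never reached = 21 + 131 = 152
Eligibility not determined = 221 + 8 = 229
Ineligible = 603 + 39 = 642
Numerator = 687 + 52 = 739
Base = 687 + 52 + 598 + 152 + 45 + 229 = 1763
RR2 = 739 / 1763 = 0.4192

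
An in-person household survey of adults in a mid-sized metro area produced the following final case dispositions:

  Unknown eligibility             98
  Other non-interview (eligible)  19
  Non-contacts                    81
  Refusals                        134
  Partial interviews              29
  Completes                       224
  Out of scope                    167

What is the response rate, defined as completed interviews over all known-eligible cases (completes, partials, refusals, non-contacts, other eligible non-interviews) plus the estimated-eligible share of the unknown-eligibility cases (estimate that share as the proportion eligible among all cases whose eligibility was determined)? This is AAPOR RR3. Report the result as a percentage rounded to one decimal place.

40.0%

Numerator → 224
Known eligible → 224 + 29 + 134 + 81 + 19 = 487
e = 487 / (487 + 167) = 487 / 654 = 0.7446
Eligible share of unknowns → 0.7446 × 98 = 72.97
Denominator → 487 + 72.97 = 559.97
RR3 = 224 / 559.97 = 0.4000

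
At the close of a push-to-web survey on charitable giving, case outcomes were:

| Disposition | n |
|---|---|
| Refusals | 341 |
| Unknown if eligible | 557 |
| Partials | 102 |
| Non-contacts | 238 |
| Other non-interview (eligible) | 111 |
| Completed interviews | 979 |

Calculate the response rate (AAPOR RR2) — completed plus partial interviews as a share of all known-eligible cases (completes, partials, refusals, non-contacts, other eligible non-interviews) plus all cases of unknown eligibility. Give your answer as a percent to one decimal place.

Numerator: 979 + 102 = 1081
Base: 979 + 102 + 341 + 238 + 111 + 557 = 2328
RR2 = 1081 / 2328 = 0.4643

46.4%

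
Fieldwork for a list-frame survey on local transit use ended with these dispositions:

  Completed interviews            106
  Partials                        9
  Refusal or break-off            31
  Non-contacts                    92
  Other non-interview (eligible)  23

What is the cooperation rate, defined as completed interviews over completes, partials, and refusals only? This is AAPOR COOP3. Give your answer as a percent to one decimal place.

Top → 106
Denominator → 106 + 9 + 31 = 146
COOP3 = 106 / 146 = 0.7260

72.6%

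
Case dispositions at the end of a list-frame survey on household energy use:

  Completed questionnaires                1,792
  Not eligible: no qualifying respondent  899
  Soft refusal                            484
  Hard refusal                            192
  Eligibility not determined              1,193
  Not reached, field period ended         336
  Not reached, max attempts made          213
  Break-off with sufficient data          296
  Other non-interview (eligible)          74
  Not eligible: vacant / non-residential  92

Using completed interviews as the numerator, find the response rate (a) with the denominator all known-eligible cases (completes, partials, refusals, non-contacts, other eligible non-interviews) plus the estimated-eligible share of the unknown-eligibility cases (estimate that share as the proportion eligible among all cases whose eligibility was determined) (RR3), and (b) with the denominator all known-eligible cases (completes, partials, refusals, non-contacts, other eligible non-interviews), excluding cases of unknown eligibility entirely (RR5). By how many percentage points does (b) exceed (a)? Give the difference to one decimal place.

11.3

Refusal or break-off = 192 + 484 = 676
Non-contacts = 336 + 213 = 549
Ineligible = 899 + 92 = 991
Num: 1792
Known eligible: 1792 + 296 + 676 + 549 + 74 = 3387
e = 3387 / (3387 + 991) = 3387 / 4378 = 0.7736
Eligible share of unknowns: 0.7736 × 1193 = 922.90
Denominator: 3387 + 922.90 = 4309.90
RR3 = 1792 / 4309.90 = 0.4158
Denominator: 1792 + 296 + 676 + 549 + 74 = 3387
RR5 = 1792 / 3387 = 0.5291
Difference = 52.91 − 41.58 = 11.33 percentage points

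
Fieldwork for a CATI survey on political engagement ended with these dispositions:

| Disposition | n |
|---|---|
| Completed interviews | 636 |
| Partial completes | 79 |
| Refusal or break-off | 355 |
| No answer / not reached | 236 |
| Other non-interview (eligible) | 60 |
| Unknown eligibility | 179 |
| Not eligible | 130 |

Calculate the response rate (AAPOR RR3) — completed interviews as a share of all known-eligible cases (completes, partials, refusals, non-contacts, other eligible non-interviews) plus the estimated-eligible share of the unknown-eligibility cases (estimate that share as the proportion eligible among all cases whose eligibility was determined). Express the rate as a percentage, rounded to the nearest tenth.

Num: 636
Eligible (known): 636 + 79 + 355 + 236 + 60 = 1366
e = 1366 / (1366 + 130) = 1366 / 1496 = 0.9131
Estimated eligible among unknowns: 0.9131 × 179 = 163.44
Denominator: 1366 + 163.44 = 1529.44
RR3 = 636 / 1529.44 = 0.4158

41.6%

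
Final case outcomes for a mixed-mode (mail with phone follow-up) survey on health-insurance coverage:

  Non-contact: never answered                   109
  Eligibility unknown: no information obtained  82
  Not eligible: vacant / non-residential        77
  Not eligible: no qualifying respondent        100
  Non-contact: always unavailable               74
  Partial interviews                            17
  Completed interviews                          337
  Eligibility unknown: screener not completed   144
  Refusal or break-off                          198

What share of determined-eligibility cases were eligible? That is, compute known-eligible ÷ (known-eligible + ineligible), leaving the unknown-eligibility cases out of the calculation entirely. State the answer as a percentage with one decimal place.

80.6%

No contact after all attempts = 109 + 74 = 183
Eligibility not determined = 144 + 82 = 226
Out of scope = 100 + 77 = 177
Known eligible = 337 + 17 + 198 + 183 = 735
e = 735 / (735 + 177) = 735 / 912 = 0.8059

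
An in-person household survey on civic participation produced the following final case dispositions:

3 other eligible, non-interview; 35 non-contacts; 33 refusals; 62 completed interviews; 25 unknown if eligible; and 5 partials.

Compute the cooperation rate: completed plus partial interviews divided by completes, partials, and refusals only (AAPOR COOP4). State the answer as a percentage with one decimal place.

67.0%

Top: 62 + 5 = 67
Denom: 62 + 5 + 33 = 100
COOP4 = 67 / 100 = 0.6700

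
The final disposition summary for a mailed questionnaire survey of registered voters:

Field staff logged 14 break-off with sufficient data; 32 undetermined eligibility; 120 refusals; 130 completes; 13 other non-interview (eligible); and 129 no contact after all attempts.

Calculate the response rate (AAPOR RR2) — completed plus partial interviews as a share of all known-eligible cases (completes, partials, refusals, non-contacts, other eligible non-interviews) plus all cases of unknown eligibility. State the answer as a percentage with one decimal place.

Top: 130 + 14 = 144
Denom: 130 + 14 + 120 + 129 + 13 + 32 = 438
RR2 = 144 / 438 = 0.3288

32.9%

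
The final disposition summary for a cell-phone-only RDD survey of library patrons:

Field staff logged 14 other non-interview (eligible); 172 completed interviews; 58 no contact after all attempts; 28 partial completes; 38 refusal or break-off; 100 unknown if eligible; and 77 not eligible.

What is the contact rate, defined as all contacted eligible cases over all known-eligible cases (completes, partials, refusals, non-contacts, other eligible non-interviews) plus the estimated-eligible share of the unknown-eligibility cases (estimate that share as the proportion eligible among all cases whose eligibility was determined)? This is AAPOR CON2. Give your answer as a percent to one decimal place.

64.6%

Num = 172 + 28 + 38 + 14 = 252
Eligible (known) = 172 + 28 + 38 + 58 + 14 = 310
e = 310 / (310 + 77) = 310 / 387 = 0.8010
Eligible share of unknowns = 0.8010 × 100 = 80.10
Denominator = 310 + 80.10 = 390.10
CON2 = 252 / 390.10 = 0.6460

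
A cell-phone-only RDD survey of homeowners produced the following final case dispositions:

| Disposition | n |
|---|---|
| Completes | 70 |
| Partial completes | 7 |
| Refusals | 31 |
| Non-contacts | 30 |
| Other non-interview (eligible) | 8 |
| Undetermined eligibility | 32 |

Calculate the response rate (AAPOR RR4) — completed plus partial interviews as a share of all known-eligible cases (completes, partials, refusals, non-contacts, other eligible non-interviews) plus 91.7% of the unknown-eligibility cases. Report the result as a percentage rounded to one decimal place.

Numerator = 70 + 7 = 77
Known eligible = 70 + 7 + 31 + 30 + 8 = 146
Estimated eligible among unknowns = 0.9170 × 32 = 29.34
Base = 146 + 29.34 = 175.34
RR4 = 77 / 175.34 = 0.4391

43.9%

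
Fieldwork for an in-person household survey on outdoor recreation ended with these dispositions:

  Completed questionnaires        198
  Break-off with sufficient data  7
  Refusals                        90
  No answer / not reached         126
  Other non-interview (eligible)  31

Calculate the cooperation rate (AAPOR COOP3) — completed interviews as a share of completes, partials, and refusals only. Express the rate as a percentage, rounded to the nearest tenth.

67.1%

Top: 198
Denominator: 198 + 7 + 90 = 295
COOP3 = 198 / 295 = 0.6712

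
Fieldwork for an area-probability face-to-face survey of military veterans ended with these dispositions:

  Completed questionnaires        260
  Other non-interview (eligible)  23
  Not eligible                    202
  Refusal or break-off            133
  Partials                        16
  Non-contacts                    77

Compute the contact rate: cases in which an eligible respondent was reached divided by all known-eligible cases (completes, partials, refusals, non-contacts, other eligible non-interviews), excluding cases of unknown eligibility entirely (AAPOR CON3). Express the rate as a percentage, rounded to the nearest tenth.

84.9%

Num = 260 + 16 + 133 + 23 = 432
Denom = 260 + 16 + 133 + 77 + 23 = 509
CON3 = 432 / 509 = 0.8487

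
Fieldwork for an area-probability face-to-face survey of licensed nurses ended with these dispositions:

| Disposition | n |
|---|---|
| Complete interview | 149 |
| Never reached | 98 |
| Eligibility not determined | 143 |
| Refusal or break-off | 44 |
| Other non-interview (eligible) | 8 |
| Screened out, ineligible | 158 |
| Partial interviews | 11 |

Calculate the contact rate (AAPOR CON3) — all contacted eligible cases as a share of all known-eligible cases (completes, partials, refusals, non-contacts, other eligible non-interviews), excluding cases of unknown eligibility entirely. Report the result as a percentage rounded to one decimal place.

68.4%

Numerator = 149 + 11 + 44 + 8 = 212
Base = 149 + 11 + 44 + 98 + 8 = 310
CON3 = 212 / 310 = 0.6839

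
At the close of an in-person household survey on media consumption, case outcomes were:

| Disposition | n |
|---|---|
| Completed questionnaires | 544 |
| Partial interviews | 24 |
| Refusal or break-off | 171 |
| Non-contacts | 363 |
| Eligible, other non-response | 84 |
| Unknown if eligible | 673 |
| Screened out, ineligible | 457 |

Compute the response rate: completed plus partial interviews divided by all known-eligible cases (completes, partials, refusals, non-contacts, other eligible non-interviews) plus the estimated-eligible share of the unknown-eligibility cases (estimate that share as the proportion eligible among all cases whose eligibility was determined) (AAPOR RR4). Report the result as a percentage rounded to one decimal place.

Numerator: 544 + 24 = 568
Eligible (known): 544 + 24 + 171 + 363 + 84 = 1186
e = 1186 / (1186 + 457) = 1186 / 1643 = 0.7219
Estimated eligible among unknowns: 0.7219 × 673 = 485.84
Denom: 1186 + 485.84 = 1671.84
RR4 = 568 / 1671.84 = 0.3397

34.0%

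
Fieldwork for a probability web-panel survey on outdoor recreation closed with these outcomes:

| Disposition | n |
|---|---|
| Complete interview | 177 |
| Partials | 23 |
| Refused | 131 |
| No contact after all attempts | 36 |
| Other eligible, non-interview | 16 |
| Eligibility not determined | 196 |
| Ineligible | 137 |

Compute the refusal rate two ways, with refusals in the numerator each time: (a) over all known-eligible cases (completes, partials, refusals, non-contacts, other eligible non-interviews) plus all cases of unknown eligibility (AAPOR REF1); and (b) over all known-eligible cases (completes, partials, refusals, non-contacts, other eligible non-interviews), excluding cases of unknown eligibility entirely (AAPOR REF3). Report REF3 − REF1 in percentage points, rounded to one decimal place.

Num = 131
Denom = 177 + 23 + 131 + 36 + 16 + 196 = 579
REF1 = 131 / 579 = 0.2263
Denom = 177 + 23 + 131 + 36 + 16 = 383
REF3 = 131 / 383 = 0.3420
Difference = 34.20 − 22.63 = 11.57 percentage points

11.6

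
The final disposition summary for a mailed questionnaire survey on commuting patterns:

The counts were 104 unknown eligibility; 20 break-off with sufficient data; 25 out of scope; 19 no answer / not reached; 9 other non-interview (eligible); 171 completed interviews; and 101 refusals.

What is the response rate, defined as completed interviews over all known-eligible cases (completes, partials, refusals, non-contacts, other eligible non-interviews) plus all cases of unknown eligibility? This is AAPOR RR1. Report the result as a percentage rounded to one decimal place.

Num → 171
Base → 171 + 20 + 101 + 19 + 9 + 104 = 424
RR1 = 171 / 424 = 0.4033

40.3%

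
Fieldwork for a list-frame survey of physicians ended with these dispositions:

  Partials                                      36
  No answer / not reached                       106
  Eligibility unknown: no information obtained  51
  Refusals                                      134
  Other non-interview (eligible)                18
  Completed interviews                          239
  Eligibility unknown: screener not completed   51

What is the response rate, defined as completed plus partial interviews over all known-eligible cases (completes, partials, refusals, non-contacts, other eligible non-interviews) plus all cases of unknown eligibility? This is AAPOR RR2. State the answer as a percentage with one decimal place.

43.3%

Eligibility not determined = 51 + 51 = 102
Top → 239 + 36 = 275
Base → 239 + 36 + 134 + 106 + 18 + 102 = 635
RR2 = 275 / 635 = 0.4331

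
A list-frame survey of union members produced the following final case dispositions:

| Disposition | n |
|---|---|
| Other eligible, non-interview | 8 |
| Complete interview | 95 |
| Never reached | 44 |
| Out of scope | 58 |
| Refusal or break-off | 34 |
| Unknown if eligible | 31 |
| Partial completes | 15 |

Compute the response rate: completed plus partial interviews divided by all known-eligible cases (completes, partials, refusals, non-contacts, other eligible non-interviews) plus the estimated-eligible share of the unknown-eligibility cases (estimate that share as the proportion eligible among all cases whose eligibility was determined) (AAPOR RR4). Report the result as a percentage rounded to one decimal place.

50.0%

Num: 95 + 15 = 110
Eligible (known): 95 + 15 + 34 + 44 + 8 = 196
e = 196 / (196 + 58) = 196 / 254 = 0.7717
Estimated eligible among unknowns: 0.7717 × 31 = 23.92
Base: 196 + 23.92 = 219.92
RR4 = 110 / 219.92 = 0.5002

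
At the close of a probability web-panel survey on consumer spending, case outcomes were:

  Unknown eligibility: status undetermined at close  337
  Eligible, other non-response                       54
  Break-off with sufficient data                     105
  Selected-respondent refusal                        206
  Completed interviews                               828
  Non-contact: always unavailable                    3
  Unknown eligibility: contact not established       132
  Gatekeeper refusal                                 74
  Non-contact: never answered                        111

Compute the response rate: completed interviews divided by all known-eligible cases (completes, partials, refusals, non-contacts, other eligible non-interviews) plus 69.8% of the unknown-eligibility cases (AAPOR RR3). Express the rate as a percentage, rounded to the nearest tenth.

Refusals = 74 + 206 = 280
No contact after all attempts = 111 + 3 = 114
Undetermined eligibility = 132 + 337 = 469
Top → 828
Known eligible → 828 + 105 + 280 + 114 + 54 = 1381
Estimated eligible among unknowns → 0.6980 × 469 = 327.36
Denominator → 1381 + 327.36 = 1708.36
RR3 = 828 / 1708.36 = 0.4847

48.5%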